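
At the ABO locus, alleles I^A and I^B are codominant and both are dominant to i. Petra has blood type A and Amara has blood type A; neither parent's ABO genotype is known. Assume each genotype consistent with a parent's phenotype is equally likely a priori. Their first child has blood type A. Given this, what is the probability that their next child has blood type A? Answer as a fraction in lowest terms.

Possible genotypes: Petra ∈ {I^A I^A, I^A i}; Amara ∈ {I^A I^A, I^A i}.
Weight each parental genotype pair by prior × P(type-A child):
  I^A I^A × I^A I^A: posterior weight 4/15; P(next child type A) = 1.
  I^A I^A × I^A i: posterior weight 4/15; P(next child type A) = 1.
  I^A i × I^A I^A: posterior weight 4/15; P(next child type A) = 1.
  I^A i × I^A i: posterior weight 1/5; P(next child type A) = 3/4.
Weighted sum = 19/20.

19/20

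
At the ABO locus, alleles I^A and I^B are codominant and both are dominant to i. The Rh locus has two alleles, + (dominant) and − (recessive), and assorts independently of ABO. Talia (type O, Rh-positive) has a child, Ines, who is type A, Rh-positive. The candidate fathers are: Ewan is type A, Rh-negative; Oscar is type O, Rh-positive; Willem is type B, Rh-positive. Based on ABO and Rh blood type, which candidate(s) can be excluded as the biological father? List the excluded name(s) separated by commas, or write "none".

Oscar, Willem

A candidate is excluded only if no genotype consistent with his phenotype could produce a type A, Rh-positive child with a type O, Rh-positive mother.
Oscar (type O, Rh+): no genotype consistent with that phenotype can produce a type-A Rh+ child with a type-O mother.
Willem (type B, Rh+): no genotype consistent with that phenotype can produce a type-A Rh+ child with a type-O mother.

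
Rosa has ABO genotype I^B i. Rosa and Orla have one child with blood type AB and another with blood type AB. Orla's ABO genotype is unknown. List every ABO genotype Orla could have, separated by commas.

I^A I^A, I^A I^B, I^A i

For each candidate genotype of Orla, check whether crossing it with I^B i can produce every observed child phenotype.
  I^A I^A → possible child types {A, AB} ✓
  I^A I^B → possible child types {A, B, AB} ✓
  I^A i → possible child types {O, A, B, AB} ✓
  I^B I^B → possible child types {B} ✗
  I^B i → possible child types {O, B} ✗
  i i → possible child types {O, B} ✗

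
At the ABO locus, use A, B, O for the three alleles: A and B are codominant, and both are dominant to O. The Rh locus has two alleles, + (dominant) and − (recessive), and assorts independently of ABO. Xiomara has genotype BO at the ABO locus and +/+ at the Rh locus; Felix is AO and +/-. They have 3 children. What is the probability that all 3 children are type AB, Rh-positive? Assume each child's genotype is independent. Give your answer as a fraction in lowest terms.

ABO cross BO × AO → 1/4 O, 1/4 A, 1/4 B, 1/4 AB.
Rh cross +/+ × +/- → 1 Rh+; so P(type AB, Rh-positive) = 1/4 × 1 = 1/4 per child.
All 3 independent: (1/4)^3 = 1/64.

1/64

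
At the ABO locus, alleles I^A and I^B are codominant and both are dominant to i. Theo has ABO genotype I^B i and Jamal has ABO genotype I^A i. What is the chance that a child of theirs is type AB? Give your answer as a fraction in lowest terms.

1/4

ABO cross I^B i × I^A i → offspring phenotypes: 1/4 O, 1/4 A, 1/4 B, 1/4 AB.
So P(type AB) = 1/4.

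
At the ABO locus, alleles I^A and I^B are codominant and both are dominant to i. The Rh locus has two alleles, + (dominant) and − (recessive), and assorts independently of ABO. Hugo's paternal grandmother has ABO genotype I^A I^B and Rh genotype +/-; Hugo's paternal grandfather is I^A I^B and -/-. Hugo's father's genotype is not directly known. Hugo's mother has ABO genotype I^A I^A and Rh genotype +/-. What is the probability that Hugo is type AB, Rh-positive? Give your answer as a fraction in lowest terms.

5/16

Hugo's father's ABO genotype from I^A I^B × I^A I^B: 1/4 I^A I^A, 1/2 I^A I^B, 1/4 I^B I^B.
Crossing each possibility with the mother I^A I^A and summing P(type AB): 1/4·0 + 1/2·1/2 + 1/4·1 = 1/2.
Similarly for Rh via the father's Rh distribution: P(Rh+) = 5/8.
Independent loci: 1/2 × 5/8 = 5/16.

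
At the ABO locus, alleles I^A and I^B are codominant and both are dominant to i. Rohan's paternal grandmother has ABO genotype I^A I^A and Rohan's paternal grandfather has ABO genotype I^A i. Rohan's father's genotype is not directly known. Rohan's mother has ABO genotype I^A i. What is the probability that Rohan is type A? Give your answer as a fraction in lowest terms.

Rohan's father's ABO genotype from I^A I^A × I^A i: 1/2 I^A I^A, 1/2 I^A i.
Crossing each possibility with the mother I^A i and summing P(type A): 1/2·1 + 1/2·3/4 = 7/8.

7/8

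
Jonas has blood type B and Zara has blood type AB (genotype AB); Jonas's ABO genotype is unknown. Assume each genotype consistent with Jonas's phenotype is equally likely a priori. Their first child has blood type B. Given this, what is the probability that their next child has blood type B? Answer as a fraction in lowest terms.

1/2

Possible genotypes: Jonas ∈ {BB, BO}; Zara ∈ {AB}.
Weight each parental genotype pair by prior × P(type-B child):
  BB × AB: posterior weight 1/2; P(next child type B) = 1/2.
  BO × AB: posterior weight 1/2; P(next child type B) = 1/2.
Weighted sum = 1/2.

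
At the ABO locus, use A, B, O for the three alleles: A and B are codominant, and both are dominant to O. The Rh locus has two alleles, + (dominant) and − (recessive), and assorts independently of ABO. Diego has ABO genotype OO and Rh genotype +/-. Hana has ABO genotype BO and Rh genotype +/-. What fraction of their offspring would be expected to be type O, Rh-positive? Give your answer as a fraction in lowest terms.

3/8

ABO cross OO × BO → offspring phenotypes: 1/2 O, 1/2 B.
Rh cross +/- × +/- → 3/4 Rh+, 1/4 Rh-.
Independent loci: P(type O, Rh-positive) = 1/2 × 3/4 = 3/8.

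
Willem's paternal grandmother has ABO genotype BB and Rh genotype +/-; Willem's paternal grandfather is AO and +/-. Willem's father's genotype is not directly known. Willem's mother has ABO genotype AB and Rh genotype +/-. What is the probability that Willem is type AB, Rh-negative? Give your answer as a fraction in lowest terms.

3/32

Willem's father's ABO genotype from BB × AO: 1/2 AB, 1/2 BO.
Crossing each possibility with the mother AB and summing P(type AB): 1/2·1/2 + 1/2·1/4 = 3/8.
Similarly for Rh via the father's Rh distribution: P(Rh-) = 1/4.
Independent loci: 3/8 × 1/4 = 3/32.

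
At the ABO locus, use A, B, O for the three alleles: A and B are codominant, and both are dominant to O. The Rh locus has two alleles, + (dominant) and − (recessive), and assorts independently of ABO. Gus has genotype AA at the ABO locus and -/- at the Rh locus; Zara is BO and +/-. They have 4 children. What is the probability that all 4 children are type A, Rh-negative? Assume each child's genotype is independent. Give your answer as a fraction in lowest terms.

ABO cross AA × BO → 1/2 A, 1/2 AB.
Rh cross -/- × +/- → 1/2 Rh+, 1/2 Rh-; so P(type A, Rh-negative) = 1/2 × 1/2 = 1/4 per child.
All 4 independent: (1/4)^4 = 1/256.

1/256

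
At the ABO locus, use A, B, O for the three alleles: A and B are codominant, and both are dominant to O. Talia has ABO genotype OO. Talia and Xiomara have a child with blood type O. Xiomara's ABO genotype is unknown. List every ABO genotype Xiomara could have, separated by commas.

For each candidate genotype of Xiomara, check whether crossing it with OO can produce every observed child phenotype.
  AA → possible child types {A} ✗
  AB → possible child types {A, B} ✗
  AO → possible child types {O, A} ✓
  BB → possible child types {B} ✗
  BO → possible child types {O, B} ✓
  OO → possible child types {O} ✓

AO, BO, OO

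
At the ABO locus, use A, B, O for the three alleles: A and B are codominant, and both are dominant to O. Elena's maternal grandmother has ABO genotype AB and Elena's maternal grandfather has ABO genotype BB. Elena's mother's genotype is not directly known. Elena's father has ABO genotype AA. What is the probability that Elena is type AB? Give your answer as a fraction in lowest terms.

Elena's mother's ABO genotype from AB × BB: 1/2 AB, 1/2 BB.
Crossing each possibility with the father AA and summing P(type AB): 1/2·1/2 + 1/2·1 = 3/4.

3/4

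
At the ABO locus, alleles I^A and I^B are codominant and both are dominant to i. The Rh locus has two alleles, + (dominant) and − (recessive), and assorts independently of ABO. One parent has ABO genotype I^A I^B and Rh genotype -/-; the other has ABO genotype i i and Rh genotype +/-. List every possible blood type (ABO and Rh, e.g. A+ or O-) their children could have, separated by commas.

A+, A-, B+, B-

Gametes from I^A I^B × i i give offspring ABO genotypes I^A i, I^B i, i.e. phenotypes A, B.
Rh cross -/- × +/- → phenotypes Rh+, Rh-.
Combining independently: A+, A-, B+, B-.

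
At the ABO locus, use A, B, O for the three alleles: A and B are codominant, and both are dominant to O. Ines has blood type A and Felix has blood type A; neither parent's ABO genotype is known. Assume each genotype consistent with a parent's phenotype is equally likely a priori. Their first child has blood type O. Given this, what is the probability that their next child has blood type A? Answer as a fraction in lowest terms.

3/4

Possible genotypes: Ines ∈ {AA, AO}; Felix ∈ {AA, AO}.
Weight each parental genotype pair by prior × P(type-O child):
  AO × AO: posterior weight 1; P(next child type A) = 3/4.
Weighted sum = 3/4.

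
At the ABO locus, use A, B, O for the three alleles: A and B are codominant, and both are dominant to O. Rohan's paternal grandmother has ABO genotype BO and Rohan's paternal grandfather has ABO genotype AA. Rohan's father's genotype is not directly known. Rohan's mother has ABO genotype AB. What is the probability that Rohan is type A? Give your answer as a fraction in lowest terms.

Rohan's father's ABO genotype from BO × AA: 1/2 AB, 1/2 AO.
Crossing each possibility with the mother AB and summing P(type A): 1/2·1/4 + 1/2·1/2 = 3/8.

3/8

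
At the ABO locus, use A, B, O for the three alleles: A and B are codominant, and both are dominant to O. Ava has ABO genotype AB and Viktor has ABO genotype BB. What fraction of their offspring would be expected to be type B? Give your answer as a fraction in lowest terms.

ABO cross AB × BB → offspring phenotypes: 1/2 B, 1/2 AB.
So P(type B) = 1/2.

1/2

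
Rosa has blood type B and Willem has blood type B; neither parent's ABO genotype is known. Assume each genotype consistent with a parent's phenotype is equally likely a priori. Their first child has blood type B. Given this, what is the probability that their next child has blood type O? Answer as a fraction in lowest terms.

Possible genotypes: Rosa ∈ {I^B I^B, I^B i}; Willem ∈ {I^B I^B, I^B i}.
Weight each parental genotype pair by prior × P(type-B child):
  I^B I^B × I^B I^B: posterior weight 4/15; P(next child type O) = 0.
  I^B I^B × I^B i: posterior weight 4/15; P(next child type O) = 0.
  I^B i × I^B I^B: posterior weight 4/15; P(next child type O) = 0.
  I^B i × I^B i: posterior weight 1/5; P(next child type O) = 1/4.
Weighted sum = 1/20.

1/20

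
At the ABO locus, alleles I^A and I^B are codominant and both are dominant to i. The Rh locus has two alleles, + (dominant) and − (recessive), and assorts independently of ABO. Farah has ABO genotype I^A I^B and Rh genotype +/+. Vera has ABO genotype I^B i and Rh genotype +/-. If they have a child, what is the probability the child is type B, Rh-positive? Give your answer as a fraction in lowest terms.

ABO cross I^A I^B × I^B i → offspring phenotypes: 1/4 A, 1/2 B, 1/4 AB.
Rh cross +/+ × +/- → 1 Rh+.
Independent loci: P(type B, Rh-positive) = 1/2 × 1 = 1/2.

1/2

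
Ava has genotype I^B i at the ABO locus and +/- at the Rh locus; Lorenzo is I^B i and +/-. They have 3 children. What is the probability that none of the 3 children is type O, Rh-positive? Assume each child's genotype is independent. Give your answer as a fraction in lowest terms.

ABO cross I^B i × I^B i → 1/4 O, 3/4 B.
Rh cross +/- × +/- → 3/4 Rh+, 1/4 Rh-; so P(type O, Rh-positive) = 1/4 × 3/4 = 3/16 per child.
P(not type O, Rh-positive) = 13/16 for one child; (13/16)^3 = 2197/4096.

2197/4096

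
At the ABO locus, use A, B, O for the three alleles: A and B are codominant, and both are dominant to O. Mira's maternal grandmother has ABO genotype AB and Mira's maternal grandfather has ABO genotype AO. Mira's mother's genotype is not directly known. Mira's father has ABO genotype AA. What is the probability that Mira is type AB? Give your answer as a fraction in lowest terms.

1/4

Mira's mother's ABO genotype from AB × AO: 1/4 AA, 1/4 AB, 1/4 AO, 1/4 BO.
Crossing each possibility with the father AA and summing P(type AB): 1/4·0 + 1/4·1/2 + 1/4·0 + 1/4·1/2 = 1/4.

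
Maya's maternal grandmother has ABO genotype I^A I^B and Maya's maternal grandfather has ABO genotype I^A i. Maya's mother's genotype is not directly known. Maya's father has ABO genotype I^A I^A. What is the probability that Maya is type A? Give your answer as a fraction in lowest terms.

Maya's mother's ABO genotype from I^A I^B × I^A i: 1/4 I^A I^A, 1/4 I^A I^B, 1/4 I^A i, 1/4 I^B i.
Crossing each possibility with the father I^A I^A and summing P(type A): 1/4·1 + 1/4·1/2 + 1/4·1 + 1/4·1/2 = 3/4.

3/4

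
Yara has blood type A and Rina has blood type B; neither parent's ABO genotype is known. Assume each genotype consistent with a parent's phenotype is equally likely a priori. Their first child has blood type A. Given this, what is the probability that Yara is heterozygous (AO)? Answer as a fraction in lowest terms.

1/3

Possible genotypes: Yara ∈ {AA, AO}; Rina ∈ {BB, BO}.
Weight each parental genotype pair by prior × P(type-A child):
  AA × BO: posterior weight 2/3.
  AO × BO: posterior weight 1/3.
Sum the posterior weight over pairs where Yara is AO: 1/3.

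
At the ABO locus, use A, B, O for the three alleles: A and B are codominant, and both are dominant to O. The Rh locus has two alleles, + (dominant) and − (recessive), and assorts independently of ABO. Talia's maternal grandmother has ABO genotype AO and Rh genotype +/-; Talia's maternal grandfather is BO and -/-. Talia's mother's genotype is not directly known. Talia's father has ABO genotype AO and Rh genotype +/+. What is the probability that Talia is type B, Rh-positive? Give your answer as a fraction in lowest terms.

1/8

Talia's mother's ABO genotype from AO × BO: 1/4 AB, 1/4 AO, 1/4 BO, 1/4 OO.
Crossing each possibility with the father AO and summing P(type B): 1/4·1/4 + 1/4·0 + 1/4·1/4 + 1/4·0 = 1/8.
Similarly for Rh via the mother's Rh distribution: P(Rh+) = 1.
Independent loci: 1/8 × 1 = 1/8.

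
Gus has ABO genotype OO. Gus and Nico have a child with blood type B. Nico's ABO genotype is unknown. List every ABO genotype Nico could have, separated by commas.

AB, BB, BO

For each candidate genotype of Nico, check whether crossing it with OO can produce every observed child phenotype.
  AA → possible child types {A} ✗
  AB → possible child types {A, B} ✓
  AO → possible child types {O, A} ✗
  BB → possible child types {B} ✓
  BO → possible child types {O, B} ✓
  OO → possible child types {O} ✗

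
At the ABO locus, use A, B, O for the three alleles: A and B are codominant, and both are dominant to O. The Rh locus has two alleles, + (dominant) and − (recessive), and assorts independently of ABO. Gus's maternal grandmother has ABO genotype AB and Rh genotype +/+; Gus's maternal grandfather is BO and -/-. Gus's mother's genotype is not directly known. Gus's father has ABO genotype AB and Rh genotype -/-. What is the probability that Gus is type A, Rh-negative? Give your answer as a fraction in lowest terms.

Gus's mother's ABO genotype from AB × BO: 1/4 AB, 1/4 AO, 1/4 BB, 1/4 BO.
Crossing each possibility with the father AB and summing P(type A): 1/4·1/4 + 1/4·1/2 + 1/4·0 + 1/4·1/4 = 1/4.
Similarly for Rh via the mother's Rh distribution: P(Rh-) = 1/2.
Independent loci: 1/4 × 1/2 = 1/8.

1/8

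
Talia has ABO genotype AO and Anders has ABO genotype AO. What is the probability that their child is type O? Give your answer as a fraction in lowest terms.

1/4

ABO cross AO × AO → offspring phenotypes: 1/4 O, 3/4 A.
So P(type O) = 1/4.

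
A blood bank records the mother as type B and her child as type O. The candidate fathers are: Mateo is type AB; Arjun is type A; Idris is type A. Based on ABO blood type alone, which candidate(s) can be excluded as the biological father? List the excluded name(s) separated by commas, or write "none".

Mateo

A candidate is excluded only if no genotype consistent with his phenotype could produce a type O child with a type B mother.
Mateo (type AB): no genotype consistent with that phenotype can produce a type-O child with a type-B mother.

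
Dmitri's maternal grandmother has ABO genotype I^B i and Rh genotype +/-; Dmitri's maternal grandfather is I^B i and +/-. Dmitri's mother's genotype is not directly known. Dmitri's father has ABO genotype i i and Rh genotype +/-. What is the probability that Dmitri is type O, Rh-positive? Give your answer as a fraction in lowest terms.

3/8

Dmitri's mother's ABO genotype from I^B i × I^B i: 1/4 I^B I^B, 1/2 I^B i, 1/4 i i.
Crossing each possibility with the father i i and summing P(type O): 1/4·0 + 1/2·1/2 + 1/4·1 = 1/2.
Similarly for Rh via the mother's Rh distribution: P(Rh+) = 3/4.
Independent loci: 1/2 × 3/4 = 3/8.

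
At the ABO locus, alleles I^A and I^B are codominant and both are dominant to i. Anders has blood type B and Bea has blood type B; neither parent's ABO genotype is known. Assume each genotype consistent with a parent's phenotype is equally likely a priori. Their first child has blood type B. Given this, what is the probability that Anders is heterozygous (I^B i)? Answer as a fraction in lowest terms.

Possible genotypes: Anders ∈ {I^B I^B, I^B i}; Bea ∈ {I^B I^B, I^B i}.
Weight each parental genotype pair by prior × P(type-B child):
  I^B I^B × I^B I^B: posterior weight 4/15.
  I^B I^B × I^B i: posterior weight 4/15.
  I^B i × I^B I^B: posterior weight 4/15.
  I^B i × I^B i: posterior weight 1/5.
Sum the posterior weight over pairs where Anders is I^B i: 7/15.

7/15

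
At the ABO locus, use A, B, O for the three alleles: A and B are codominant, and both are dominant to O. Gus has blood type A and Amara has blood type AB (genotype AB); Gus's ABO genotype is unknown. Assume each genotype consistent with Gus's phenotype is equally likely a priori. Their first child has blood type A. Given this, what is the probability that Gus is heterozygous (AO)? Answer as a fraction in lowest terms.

Possible genotypes: Gus ∈ {AA, AO}; Amara ∈ {AB}.
Weight each parental genotype pair by prior × P(type-A child):
  AA × AB: posterior weight 1/2.
  AO × AB: posterior weight 1/2.
Sum the posterior weight over pairs where Gus is AO: 1/2.

1/2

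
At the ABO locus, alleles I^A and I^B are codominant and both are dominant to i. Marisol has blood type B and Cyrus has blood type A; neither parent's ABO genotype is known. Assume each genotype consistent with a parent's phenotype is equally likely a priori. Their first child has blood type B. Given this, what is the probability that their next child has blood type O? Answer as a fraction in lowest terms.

1/12

Possible genotypes: Marisol ∈ {I^B I^B, I^B i}; Cyrus ∈ {I^A I^A, I^A i}.
Weight each parental genotype pair by prior × P(type-B child):
  I^B I^B × I^A i: posterior weight 2/3; P(next child type O) = 0.
  I^B i × I^A i: posterior weight 1/3; P(next child type O) = 1/4.
Weighted sum = 1/12.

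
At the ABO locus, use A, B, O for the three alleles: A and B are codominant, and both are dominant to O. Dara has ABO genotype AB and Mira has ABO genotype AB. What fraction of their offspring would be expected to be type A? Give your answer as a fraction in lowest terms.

ABO cross AB × AB → offspring phenotypes: 1/4 A, 1/4 B, 1/2 AB.
So P(type A) = 1/4.

1/4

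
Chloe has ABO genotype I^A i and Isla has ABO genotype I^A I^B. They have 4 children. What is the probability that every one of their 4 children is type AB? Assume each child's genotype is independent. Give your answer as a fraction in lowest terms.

ABO cross I^A i × I^A I^B → 1/2 A, 1/4 B, 1/4 AB.
So P(type AB) = 1/4 per child.
All 4 independent: (1/4)^4 = 1/256.

1/256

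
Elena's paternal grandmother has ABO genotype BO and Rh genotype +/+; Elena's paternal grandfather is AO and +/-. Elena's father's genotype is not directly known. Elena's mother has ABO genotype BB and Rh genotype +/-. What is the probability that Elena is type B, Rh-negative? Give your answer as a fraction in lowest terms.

Elena's father's ABO genotype from BO × AO: 1/4 AB, 1/4 AO, 1/4 BO, 1/4 OO.
Crossing each possibility with the mother BB and summing P(type B): 1/4·1/2 + 1/4·1/2 + 1/4·1 + 1/4·1 = 3/4.
Similarly for Rh via the father's Rh distribution: P(Rh-) = 1/8.
Independent loci: 3/4 × 1/8 = 3/32.

3/32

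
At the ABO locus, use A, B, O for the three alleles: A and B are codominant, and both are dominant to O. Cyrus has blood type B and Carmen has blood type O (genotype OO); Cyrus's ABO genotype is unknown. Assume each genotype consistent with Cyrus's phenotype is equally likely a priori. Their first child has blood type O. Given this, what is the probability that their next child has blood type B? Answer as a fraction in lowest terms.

1/2

Possible genotypes: Cyrus ∈ {BB, BO}; Carmen ∈ {OO}.
Weight each parental genotype pair by prior × P(type-O child):
  BO × OO: posterior weight 1; P(next child type B) = 1/2.
Weighted sum = 1/2.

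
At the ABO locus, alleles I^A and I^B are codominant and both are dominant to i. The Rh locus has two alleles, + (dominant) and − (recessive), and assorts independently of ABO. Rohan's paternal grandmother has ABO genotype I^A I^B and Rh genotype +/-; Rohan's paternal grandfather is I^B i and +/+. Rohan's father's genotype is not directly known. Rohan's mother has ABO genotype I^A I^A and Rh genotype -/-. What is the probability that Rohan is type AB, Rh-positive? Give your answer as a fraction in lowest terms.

Rohan's father's ABO genotype from I^A I^B × I^B i: 1/4 I^A I^B, 1/4 I^A i, 1/4 I^B I^B, 1/4 I^B i.
Crossing each possibility with the mother I^A I^A and summing P(type AB): 1/4·1/2 + 1/4·0 + 1/4·1 + 1/4·1/2 = 1/2.
Similarly for Rh via the father's Rh distribution: P(Rh+) = 3/4.
Independent loci: 1/2 × 3/4 = 3/8.

3/8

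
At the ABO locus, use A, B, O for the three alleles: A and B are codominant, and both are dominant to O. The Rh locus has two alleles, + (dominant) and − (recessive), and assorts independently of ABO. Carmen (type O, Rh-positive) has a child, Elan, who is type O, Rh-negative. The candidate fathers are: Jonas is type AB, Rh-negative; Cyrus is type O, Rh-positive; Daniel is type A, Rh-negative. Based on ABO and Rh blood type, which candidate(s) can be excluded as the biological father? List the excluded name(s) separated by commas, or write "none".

Jonas

A candidate is excluded only if no genotype consistent with his phenotype could produce a type O, Rh-negative child with a type O, Rh-positive mother.
Jonas (type AB, Rh-): no genotype consistent with that phenotype can produce a type-O Rh- child with a type-O mother.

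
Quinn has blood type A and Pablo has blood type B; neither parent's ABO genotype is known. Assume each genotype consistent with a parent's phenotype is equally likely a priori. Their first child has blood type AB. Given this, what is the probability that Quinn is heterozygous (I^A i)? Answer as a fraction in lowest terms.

Possible genotypes: Quinn ∈ {I^A I^A, I^A i}; Pablo ∈ {I^B I^B, I^B i}.
Weight each parental genotype pair by prior × P(type-AB child):
  I^A I^A × I^B I^B: posterior weight 4/9.
  I^A I^A × I^B i: posterior weight 2/9.
  I^A i × I^B I^B: posterior weight 2/9.
  I^A i × I^B i: posterior weight 1/9.
Sum the posterior weight over pairs where Quinn is I^A i: 1/3.

1/3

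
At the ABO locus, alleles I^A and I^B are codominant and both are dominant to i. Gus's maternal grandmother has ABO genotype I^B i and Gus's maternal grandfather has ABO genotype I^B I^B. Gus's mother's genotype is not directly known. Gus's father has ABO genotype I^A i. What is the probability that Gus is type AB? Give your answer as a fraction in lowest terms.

Gus's mother's ABO genotype from I^B i × I^B I^B: 1/2 I^B I^B, 1/2 I^B i.
Crossing each possibility with the father I^A i and summing P(type AB): 1/2·1/2 + 1/2·1/4 = 3/8.

3/8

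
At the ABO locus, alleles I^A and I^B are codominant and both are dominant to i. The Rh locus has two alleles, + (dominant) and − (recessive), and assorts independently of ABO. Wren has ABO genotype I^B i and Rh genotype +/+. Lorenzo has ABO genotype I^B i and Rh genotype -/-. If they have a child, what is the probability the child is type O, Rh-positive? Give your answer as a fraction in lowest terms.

1/4

ABO cross I^B i × I^B i → offspring phenotypes: 1/4 O, 3/4 B.
Rh cross +/+ × -/- → 1 Rh+.
Independent loci: P(type O, Rh-positive) = 1/4 × 1 = 1/4.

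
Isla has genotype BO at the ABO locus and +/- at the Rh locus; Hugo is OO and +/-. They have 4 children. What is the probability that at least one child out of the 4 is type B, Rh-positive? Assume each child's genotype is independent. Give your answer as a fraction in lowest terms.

ABO cross BO × OO → 1/2 O, 1/2 B.
Rh cross +/- × +/- → 3/4 Rh+, 1/4 Rh-; so P(type B, Rh-positive) = 1/2 × 3/4 = 3/8 per child.
P(none) = (5/8)^4 = 625/4096; P(at least one) = 1 − 625/4096 = 3471/4096.

3471/4096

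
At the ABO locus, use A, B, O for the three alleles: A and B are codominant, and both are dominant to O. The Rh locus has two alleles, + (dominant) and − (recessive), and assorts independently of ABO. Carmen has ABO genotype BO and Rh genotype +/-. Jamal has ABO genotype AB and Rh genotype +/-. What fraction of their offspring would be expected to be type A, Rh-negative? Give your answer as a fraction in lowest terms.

1/16

ABO cross BO × AB → offspring phenotypes: 1/4 A, 1/2 B, 1/4 AB.
Rh cross +/- × +/- → 3/4 Rh+, 1/4 Rh-.
Independent loci: P(type A, Rh-negative) = 1/4 × 1/4 = 1/16.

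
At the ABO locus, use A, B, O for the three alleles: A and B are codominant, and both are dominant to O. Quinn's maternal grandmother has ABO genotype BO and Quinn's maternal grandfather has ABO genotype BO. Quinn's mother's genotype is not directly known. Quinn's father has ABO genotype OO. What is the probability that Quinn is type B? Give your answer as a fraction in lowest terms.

1/2

Quinn's mother's ABO genotype from BO × BO: 1/4 BB, 1/2 BO, 1/4 OO.
Crossing each possibility with the father OO and summing P(type B): 1/4·1 + 1/2·1/2 + 1/4·0 = 1/2.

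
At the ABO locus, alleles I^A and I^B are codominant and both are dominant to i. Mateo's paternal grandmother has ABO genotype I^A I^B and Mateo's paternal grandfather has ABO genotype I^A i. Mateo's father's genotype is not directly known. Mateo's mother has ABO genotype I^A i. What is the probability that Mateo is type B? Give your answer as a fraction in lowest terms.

1/8

Mateo's father's ABO genotype from I^A I^B × I^A i: 1/4 I^A I^A, 1/4 I^A I^B, 1/4 I^A i, 1/4 I^B i.
Crossing each possibility with the mother I^A i and summing P(type B): 1/4·0 + 1/4·1/4 + 1/4·0 + 1/4·1/4 = 1/8.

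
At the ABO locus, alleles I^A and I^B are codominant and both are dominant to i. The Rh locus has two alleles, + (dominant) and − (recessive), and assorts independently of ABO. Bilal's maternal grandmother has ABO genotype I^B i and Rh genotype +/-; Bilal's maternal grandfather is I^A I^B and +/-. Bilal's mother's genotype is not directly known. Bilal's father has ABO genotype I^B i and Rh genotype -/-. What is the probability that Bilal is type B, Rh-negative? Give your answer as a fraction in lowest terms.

5/16

Bilal's mother's ABO genotype from I^B i × I^A I^B: 1/4 I^A I^B, 1/4 I^A i, 1/4 I^B I^B, 1/4 I^B i.
Crossing each possibility with the father I^B i and summing P(type B): 1/4·1/2 + 1/4·1/4 + 1/4·1 + 1/4·3/4 = 5/8.
Similarly for Rh via the mother's Rh distribution: P(Rh-) = 1/2.
Independent loci: 5/8 × 1/2 = 5/16.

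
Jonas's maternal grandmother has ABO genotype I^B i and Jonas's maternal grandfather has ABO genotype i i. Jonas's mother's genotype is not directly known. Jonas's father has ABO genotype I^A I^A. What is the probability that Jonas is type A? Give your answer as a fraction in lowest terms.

3/4

Jonas's mother's ABO genotype from I^B i × i i: 1/2 I^B i, 1/2 i i.
Crossing each possibility with the father I^A I^A and summing P(type A): 1/2·1/2 + 1/2·1 = 3/4.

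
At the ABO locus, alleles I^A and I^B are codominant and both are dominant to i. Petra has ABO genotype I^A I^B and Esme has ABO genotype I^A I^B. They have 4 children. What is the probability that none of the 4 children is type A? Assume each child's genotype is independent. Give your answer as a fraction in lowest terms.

ABO cross I^A I^B × I^A I^B → 1/4 A, 1/4 B, 1/2 AB.
So P(type A) = 1/4 per child.
P(not type A) = 3/4 for one child; (3/4)^4 = 81/256.

81/256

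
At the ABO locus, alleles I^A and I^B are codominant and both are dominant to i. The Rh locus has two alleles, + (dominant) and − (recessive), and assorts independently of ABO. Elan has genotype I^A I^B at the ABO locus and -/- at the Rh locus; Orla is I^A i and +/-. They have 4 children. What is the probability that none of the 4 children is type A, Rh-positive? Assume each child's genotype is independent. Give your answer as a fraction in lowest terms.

81/256

ABO cross I^A I^B × I^A i → 1/2 A, 1/4 B, 1/4 AB.
Rh cross -/- × +/- → 1/2 Rh+, 1/2 Rh-; so P(type A, Rh-positive) = 1/2 × 1/2 = 1/4 per child.
P(not type A, Rh-positive) = 3/4 for one child; (3/4)^4 = 81/256.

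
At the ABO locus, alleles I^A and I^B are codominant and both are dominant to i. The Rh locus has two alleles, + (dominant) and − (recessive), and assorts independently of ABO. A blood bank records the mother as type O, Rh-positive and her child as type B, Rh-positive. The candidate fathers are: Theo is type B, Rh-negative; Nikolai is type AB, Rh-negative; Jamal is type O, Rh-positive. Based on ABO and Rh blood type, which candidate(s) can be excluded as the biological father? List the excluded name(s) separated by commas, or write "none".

A candidate is excluded only if no genotype consistent with his phenotype could produce a type B, Rh-positive child with a type O, Rh-positive mother.
Jamal (type O, Rh+): no genotype consistent with that phenotype can produce a type-B Rh+ child with a type-O mother.

Jamal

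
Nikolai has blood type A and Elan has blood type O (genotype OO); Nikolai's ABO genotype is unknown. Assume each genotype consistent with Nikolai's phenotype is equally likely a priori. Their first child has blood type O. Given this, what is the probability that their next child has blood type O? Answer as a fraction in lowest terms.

Possible genotypes: Nikolai ∈ {AA, AO}; Elan ∈ {OO}.
Weight each parental genotype pair by prior × P(type-O child):
  AO × OO: posterior weight 1; P(next child type O) = 1/2.
Weighted sum = 1/2.

1/2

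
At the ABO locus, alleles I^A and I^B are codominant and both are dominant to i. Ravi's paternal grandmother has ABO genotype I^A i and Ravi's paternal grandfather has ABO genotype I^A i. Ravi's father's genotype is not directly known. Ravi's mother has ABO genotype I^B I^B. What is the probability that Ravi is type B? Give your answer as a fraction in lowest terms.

1/2

Ravi's father's ABO genotype from I^A i × I^A i: 1/4 I^A I^A, 1/2 I^A i, 1/4 i i.
Crossing each possibility with the mother I^B I^B and summing P(type B): 1/4·0 + 1/2·1/2 + 1/4·1 = 1/2.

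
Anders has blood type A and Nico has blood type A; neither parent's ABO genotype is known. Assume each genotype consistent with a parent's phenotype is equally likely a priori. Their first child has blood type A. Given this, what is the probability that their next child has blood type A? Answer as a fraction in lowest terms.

19/20

Possible genotypes: Anders ∈ {I^A I^A, I^A i}; Nico ∈ {I^A I^A, I^A i}.
Weight each parental genotype pair by prior × P(type-A child):
  I^A I^A × I^A I^A: posterior weight 4/15; P(next child type A) = 1.
  I^A I^A × I^A i: posterior weight 4/15; P(next child type A) = 1.
  I^A i × I^A I^A: posterior weight 4/15; P(next child type A) = 1.
  I^A i × I^A i: posterior weight 1/5; P(next child type A) = 3/4.
Weighted sum = 19/20.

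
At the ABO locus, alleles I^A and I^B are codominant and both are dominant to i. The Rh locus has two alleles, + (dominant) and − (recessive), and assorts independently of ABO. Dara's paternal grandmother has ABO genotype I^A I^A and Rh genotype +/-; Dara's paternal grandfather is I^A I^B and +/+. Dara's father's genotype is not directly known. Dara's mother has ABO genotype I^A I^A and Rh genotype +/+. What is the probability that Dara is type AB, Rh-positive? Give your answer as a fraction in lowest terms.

Dara's father's ABO genotype from I^A I^A × I^A I^B: 1/2 I^A I^A, 1/2 I^A I^B.
Crossing each possibility with the mother I^A I^A and summing P(type AB): 1/2·0 + 1/2·1/2 = 1/4.
Similarly for Rh via the father's Rh distribution: P(Rh+) = 1.
Independent loci: 1/4 × 1 = 1/4.

1/4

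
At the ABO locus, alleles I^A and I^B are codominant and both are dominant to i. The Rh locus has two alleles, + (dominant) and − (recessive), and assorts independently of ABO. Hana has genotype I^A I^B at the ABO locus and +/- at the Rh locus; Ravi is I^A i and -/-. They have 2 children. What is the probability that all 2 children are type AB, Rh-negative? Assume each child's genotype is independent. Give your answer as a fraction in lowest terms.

1/64

ABO cross I^A I^B × I^A i → 1/2 A, 1/4 B, 1/4 AB.
Rh cross +/- × -/- → 1/2 Rh+, 1/2 Rh-; so P(type AB, Rh-negative) = 1/4 × 1/2 = 1/8 per child.
All 2 independent: (1/8)^2 = 1/64.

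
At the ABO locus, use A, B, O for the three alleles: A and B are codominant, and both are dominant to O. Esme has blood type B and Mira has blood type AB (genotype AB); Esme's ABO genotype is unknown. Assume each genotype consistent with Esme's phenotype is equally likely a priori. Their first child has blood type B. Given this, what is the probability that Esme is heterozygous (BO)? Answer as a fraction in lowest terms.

1/2

Possible genotypes: Esme ∈ {BB, BO}; Mira ∈ {AB}.
Weight each parental genotype pair by prior × P(type-B child):
  BB × AB: posterior weight 1/2.
  BO × AB: posterior weight 1/2.
Sum the posterior weight over pairs where Esme is BO: 1/2.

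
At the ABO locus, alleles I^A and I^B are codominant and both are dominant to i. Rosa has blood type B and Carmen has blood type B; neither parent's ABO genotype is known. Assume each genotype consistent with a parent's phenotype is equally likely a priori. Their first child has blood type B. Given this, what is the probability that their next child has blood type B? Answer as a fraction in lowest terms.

Possible genotypes: Rosa ∈ {I^B I^B, I^B i}; Carmen ∈ {I^B I^B, I^B i}.
Weight each parental genotype pair by prior × P(type-B child):
  I^B I^B × I^B I^B: posterior weight 4/15; P(next child type B) = 1.
  I^B I^B × I^B i: posterior weight 4/15; P(next child type B) = 1.
  I^B i × I^B I^B: posterior weight 4/15; P(next child type B) = 1.
  I^B i × I^B i: posterior weight 1/5; P(next child type B) = 3/4.
Weighted sum = 19/20.

19/20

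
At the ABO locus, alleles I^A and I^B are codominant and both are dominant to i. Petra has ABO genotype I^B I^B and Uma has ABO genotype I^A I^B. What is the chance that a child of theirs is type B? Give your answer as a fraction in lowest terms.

ABO cross I^B I^B × I^A I^B → offspring phenotypes: 1/2 B, 1/2 AB.
So P(type B) = 1/2.

1/2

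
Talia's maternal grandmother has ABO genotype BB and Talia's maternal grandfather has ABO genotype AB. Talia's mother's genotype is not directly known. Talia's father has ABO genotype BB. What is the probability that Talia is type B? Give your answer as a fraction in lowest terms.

Talia's mother's ABO genotype from BB × AB: 1/2 AB, 1/2 BB.
Crossing each possibility with the father BB and summing P(type B): 1/2·1/2 + 1/2·1 = 3/4.

3/4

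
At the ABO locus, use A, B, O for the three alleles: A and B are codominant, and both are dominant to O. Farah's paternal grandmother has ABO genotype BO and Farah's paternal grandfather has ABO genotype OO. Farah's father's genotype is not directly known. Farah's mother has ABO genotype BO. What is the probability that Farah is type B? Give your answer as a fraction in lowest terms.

5/8

Farah's father's ABO genotype from BO × OO: 1/2 BO, 1/2 OO.
Crossing each possibility with the mother BO and summing P(type B): 1/2·3/4 + 1/2·1/2 = 5/8.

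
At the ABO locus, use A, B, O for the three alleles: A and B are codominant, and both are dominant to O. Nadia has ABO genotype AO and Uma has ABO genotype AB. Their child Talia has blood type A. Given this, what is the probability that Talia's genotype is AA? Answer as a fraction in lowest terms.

Cross AO × AB → 1/4 AA, 1/4 AB, 1/4 AO, 1/4 BO.
Type-A genotypes among offspring: AA (1/4), AO (1/4); total 1/2.
P(AA | type A) = (1/4) / (1/2) = 1/2.

1/2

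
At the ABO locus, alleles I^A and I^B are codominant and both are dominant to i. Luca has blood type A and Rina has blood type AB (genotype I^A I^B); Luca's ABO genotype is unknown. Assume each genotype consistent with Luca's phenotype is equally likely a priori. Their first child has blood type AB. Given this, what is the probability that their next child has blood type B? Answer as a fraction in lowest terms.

1/12

Possible genotypes: Luca ∈ {I^A I^A, I^A i}; Rina ∈ {I^A I^B}.
Weight each parental genotype pair by prior × P(type-AB child):
  I^A I^A × I^A I^B: posterior weight 2/3; P(next child type B) = 0.
  I^A i × I^A I^B: posterior weight 1/3; P(next child type B) = 1/4.
Weighted sum = 1/12.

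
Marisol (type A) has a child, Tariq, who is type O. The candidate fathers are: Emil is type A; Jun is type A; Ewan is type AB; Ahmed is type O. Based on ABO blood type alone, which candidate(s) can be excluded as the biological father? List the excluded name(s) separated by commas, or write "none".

Ewan

A candidate is excluded only if no genotype consistent with his phenotype could produce a type O child with a type A mother.
Ewan (type AB): no genotype consistent with that phenotype can produce a type-O child with a type-A mother.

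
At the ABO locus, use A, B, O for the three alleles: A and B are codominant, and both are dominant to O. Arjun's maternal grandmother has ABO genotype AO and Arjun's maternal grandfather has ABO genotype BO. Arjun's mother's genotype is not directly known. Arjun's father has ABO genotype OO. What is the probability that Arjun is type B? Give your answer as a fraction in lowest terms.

Arjun's mother's ABO genotype from AO × BO: 1/4 AB, 1/4 AO, 1/4 BO, 1/4 OO.
Crossing each possibility with the father OO and summing P(type B): 1/4·1/2 + 1/4·0 + 1/4·1/2 + 1/4·0 = 1/4.

1/4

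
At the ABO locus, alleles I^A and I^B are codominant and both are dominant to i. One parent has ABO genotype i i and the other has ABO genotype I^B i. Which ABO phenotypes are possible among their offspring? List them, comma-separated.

Gametes from i i × I^B i give offspring ABO genotypes I^B i, i i, i.e. phenotypes O, B.

O, B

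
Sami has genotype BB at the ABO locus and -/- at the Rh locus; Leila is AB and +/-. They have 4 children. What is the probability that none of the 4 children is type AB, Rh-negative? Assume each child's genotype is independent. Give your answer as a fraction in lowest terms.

81/256

ABO cross BB × AB → 1/2 B, 1/2 AB.
Rh cross -/- × +/- → 1/2 Rh+, 1/2 Rh-; so P(type AB, Rh-negative) = 1/2 × 1/2 = 1/4 per child.
P(not type AB, Rh-negative) = 3/4 for one child; (3/4)^4 = 81/256.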